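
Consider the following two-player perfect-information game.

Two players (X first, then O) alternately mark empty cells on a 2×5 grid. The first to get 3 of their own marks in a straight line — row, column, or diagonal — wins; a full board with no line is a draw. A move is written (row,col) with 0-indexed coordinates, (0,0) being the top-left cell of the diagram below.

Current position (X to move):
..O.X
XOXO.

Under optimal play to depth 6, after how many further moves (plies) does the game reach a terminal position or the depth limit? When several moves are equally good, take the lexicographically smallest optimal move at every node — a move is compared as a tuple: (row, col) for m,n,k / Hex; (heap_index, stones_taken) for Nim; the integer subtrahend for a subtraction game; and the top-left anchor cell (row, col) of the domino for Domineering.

PV length from [..O.X/XOXO.]: 4 plies

p1 X@[..O.X/XOXO.]: (0,0)[X.O.X/XOXO.]+0* (0,1)[.XO.X/XOXO.]+0 (0,3)[..OXX/XOXO.]+0 (1,4)[..O.X/XOXOX]-1
p2 O@[X.O.X/XOXO.]: (0,1)[XOO.X/XOXO.]+0* (0,3)[X.OOX/XOXO.]+0 (1,4)[X.O.X/XOXOO]+0
p3 X@[XOO.X/XOXO.]: (0,3)[XOOXX/XOXO.]+0* (1,4)[XOO.X/XOXOX]-1
p4 O@[XOOXX/XOXO.]: (1,4)[XOOXX/XOXOO]+0*
p5 X@[XOOXX/XOXOO] terminal +0; root [..O.X/XOXO.] d6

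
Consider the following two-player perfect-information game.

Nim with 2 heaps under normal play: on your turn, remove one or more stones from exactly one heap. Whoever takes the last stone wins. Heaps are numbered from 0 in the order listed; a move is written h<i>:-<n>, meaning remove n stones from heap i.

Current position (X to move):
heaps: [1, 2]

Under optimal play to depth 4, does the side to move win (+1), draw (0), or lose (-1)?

[(1,2)] X move#1: h0:-1:-1/(0,2), h1:-1:+1/(1,1)*, h1:-2:-1/(1,0)
[(1,1)] O move#2: h0:-1:-1/(0,1)*, h1:-1:-1/(1,0)
[(0,1)] X move#3: h1:-1:+1/(0,0)*
[(0,0)] end (terminal -1, O#4); searched (1,2) to 4

value((1,2), X) = +1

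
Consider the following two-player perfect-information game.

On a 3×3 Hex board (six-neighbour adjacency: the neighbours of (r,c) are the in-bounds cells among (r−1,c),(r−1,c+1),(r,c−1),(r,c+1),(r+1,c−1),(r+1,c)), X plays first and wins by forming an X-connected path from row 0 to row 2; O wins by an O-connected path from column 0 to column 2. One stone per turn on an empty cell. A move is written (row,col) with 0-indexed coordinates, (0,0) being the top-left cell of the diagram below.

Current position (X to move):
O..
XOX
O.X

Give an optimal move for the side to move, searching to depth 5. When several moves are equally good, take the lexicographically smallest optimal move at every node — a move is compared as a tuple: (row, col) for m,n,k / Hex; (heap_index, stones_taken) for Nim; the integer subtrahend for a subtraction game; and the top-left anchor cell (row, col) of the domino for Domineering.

X's best at [O../XOX/O.X]: (0,2)

p1 X@[O../XOX/O.X]: (0,1)[OX./XOX/O.X]-1 (0,2)[O.X/XOX/O.X]+1* (2,1)[O../XOX/OXX]-1
p2 O@[O.X/XOX/O.X] terminal -1; root [O../XOX/O.X] d5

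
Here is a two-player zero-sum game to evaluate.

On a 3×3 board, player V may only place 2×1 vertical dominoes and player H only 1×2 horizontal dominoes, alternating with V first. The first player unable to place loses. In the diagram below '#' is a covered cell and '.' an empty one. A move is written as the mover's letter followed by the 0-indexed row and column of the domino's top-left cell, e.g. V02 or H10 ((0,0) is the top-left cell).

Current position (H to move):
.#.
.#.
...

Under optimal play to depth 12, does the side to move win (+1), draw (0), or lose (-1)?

value(.#./.#./..., H) = -1

p1 H@[.#./.#./...]: H20[.#./.#./##.]-1* H21[.#./.#./.##]-1
p2 V@[.#./.#./##.]: V00[##./##./##.]+1* V02[.##/.##/##.]+1 V12[.#./.##/###]+1
p3 H@[##./##./##.] terminal -1; root [.#./.#./...] d12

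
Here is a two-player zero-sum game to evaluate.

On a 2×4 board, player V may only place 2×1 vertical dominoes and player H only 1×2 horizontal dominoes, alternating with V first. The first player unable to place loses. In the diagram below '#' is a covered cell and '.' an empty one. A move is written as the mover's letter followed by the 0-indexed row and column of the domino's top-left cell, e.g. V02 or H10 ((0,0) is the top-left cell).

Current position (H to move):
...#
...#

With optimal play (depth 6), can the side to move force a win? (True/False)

H winning at [...#/...#]: True

ply 1, H at ...#/...# | H00=+1→##.#/...#*; H01=+1→.###/...#; H10=+1→...#/##.#; H11=+1→...#/.###
ply 2, V at ##.#/...# | V02=-1→####/..##*
ply 3, H at ####/..## | H10=+1→####/####*
ply 4: ####/#### is terminal -1 (V); from ...#/...# depth 6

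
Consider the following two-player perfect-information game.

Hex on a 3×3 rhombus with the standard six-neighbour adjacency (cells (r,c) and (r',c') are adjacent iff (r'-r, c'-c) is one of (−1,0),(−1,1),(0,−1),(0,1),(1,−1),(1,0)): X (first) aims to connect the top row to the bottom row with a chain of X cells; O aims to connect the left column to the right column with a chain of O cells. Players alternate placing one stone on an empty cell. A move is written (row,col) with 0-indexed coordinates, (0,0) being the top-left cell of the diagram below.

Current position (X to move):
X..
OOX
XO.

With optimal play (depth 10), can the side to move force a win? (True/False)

[X../OOX/XO.] X move#1: (0,1):-1/XX./OOX/XO.*, (0,2):-1/X.X/OOX/XO., (2,2):-1/X../OOX/XOX
[XX./OOX/XO.] O move#2: (0,2):+1/XXO/OOX/XO.*, (2,2):+1/XX./OOX/XOO
[XXO/OOX/XO.] end (terminal -1, X#3); searched X../OOX/XO. to 10

X winning at [X../OOX/XO.]: False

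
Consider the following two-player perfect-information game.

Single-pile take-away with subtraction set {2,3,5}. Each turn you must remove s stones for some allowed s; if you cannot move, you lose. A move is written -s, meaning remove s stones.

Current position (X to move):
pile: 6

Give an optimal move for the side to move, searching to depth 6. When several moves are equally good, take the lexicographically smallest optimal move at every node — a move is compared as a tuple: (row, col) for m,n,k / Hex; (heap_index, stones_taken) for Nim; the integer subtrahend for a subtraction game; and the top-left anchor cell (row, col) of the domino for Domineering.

X's best at [6]: -5

p1 X@[6]: -2[4]-1 -3[3]-1 -5[1]+1*
p2 O@[1] terminal -1; root [6] d6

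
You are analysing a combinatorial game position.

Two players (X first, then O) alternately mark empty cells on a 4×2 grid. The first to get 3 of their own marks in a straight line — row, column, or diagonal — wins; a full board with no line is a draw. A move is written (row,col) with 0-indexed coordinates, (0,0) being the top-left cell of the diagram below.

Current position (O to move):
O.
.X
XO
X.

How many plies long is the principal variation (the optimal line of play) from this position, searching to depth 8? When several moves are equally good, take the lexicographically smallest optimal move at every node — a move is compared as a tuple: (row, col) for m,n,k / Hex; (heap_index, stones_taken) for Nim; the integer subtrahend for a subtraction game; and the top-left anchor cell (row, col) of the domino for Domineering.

ply 1, O at O./.X/XO/X. | (0,1)=-1→OO/.X/XO/X.; (1,0)=+0→O./OX/XO/X.*; (3,1)=-1→O./.X/XO/XO
ply 2, X at O./OX/XO/X. | (0,1)=+0→OX/OX/XO/X.*; (3,1)=+0→O./OX/XO/XX
ply 3, O at OX/OX/XO/X. | (3,1)=+0→OX/OX/XO/XO*
ply 4: OX/OX/XO/XO is terminal +0 (X); from O./.X/XO/X. depth 8

PV length from [O./.X/XO/X.]: 3 plies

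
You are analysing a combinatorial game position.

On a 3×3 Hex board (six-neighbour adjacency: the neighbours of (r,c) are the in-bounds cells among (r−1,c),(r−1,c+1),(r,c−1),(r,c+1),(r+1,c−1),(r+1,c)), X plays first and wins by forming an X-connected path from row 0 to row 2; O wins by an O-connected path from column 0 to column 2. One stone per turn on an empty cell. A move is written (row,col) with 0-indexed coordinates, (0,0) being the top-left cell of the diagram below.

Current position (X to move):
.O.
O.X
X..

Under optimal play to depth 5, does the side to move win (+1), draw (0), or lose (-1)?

value(.O./O.X/X.., X) = +1

[.O./O.X/X..] X move#1: (0,0):-1/XO./O.X/X.., (0,2):+1/.OX/O.X/X..*, (1,1):-1/.O./OXX/X.., (2,1):-1/.O./O.X/XX., (2,2):-1/.O./O.X/X.X
[.OX/O.X/X..] O move#2: (0,0):-1/OOX/O.X/X..*, (1,1):-1/.OX/OOX/X.., (2,1):-1/.OX/O.X/XO., (2,2):-1/.OX/O.X/X.O
[OOX/O.X/X..] X move#3: (1,1):+1/OOX/OXX/X..*, (2,1):+1/OOX/O.X/XX., (2,2):+1/OOX/O.X/X.X
[OOX/OXX/X..] end (terminal -1, O#4); searched .O./O.X/X.. to 5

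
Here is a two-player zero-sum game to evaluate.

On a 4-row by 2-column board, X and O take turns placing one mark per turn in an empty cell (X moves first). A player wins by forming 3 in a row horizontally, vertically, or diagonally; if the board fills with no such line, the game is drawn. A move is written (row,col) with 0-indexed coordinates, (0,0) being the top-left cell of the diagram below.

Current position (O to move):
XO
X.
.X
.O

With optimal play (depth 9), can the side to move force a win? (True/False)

O winning at [XO/X./.X/.O]: False

p1 O@[XO/X./.X/.O]: (1,1)[XO/XO/.X/.O]-1 (2,0)[XO/X./OX/.O]+0* (3,0)[XO/X./.X/OO]-1
p2 X@[XO/X./OX/.O]: (1,1)[XO/XX/OX/.O]+0* (3,0)[XO/X./OX/XO]+0
p3 O@[XO/XX/OX/.O]: (3,0)[XO/XX/OX/OO]+0*
p4 X@[XO/XX/OX/OO] terminal +0; root [XO/X./.X/.O] d9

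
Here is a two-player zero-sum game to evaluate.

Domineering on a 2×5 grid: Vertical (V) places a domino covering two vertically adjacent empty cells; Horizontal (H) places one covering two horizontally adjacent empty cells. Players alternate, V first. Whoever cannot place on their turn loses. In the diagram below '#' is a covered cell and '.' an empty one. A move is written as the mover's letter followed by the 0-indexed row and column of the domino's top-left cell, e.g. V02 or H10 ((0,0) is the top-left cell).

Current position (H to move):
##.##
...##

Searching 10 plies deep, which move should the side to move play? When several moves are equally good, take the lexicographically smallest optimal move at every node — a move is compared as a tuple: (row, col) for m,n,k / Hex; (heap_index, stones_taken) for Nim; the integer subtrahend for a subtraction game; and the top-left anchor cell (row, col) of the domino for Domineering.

[##.##/...##] H move#1: H10:-1/##.##/##.##, H11:+1/##.##/.####*
[##.##/.####] end (terminal -1, V#2); searched ##.##/...## to 10

H's best at [##.##/...##]: H11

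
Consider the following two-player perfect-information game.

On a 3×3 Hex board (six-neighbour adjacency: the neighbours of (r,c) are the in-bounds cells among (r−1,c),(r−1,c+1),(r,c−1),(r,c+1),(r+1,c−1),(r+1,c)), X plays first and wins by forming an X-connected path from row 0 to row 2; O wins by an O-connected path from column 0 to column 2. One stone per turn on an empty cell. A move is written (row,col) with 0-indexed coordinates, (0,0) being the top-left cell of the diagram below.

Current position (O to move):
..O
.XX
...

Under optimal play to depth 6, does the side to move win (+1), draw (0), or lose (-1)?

ply 1, O at ..O/.XX/... | (0,0)=-1→O.O/.XX/...; (0,1)=+1→.OO/.XX/...*; (1,0)=-1→..O/OXX/...; (2,0)=-1→..O/.XX/O..; (2,1)=-1→..O/.XX/.O.; (2,2)=-1→..O/.XX/..O
ply 2, X at .OO/.XX/... | (0,0)=-1→XOO/.XX/...*; (1,0)=-1→.OO/XXX/...; (2,0)=-1→.OO/.XX/X..; (2,1)=-1→.OO/.XX/.X.; (2,2)=-1→.OO/.XX/..X
ply 3, O at XOO/.XX/... | (1,0)=+1→XOO/OXX/...*; (2,0)=-1→XOO/.XX/O..; (2,1)=-1→XOO/.XX/.O.; (2,2)=-1→XOO/.XX/..O
ply 4: XOO/OXX/... is terminal -1 (X); from ..O/.XX/... depth 6

value(..O/.XX/..., O) = +1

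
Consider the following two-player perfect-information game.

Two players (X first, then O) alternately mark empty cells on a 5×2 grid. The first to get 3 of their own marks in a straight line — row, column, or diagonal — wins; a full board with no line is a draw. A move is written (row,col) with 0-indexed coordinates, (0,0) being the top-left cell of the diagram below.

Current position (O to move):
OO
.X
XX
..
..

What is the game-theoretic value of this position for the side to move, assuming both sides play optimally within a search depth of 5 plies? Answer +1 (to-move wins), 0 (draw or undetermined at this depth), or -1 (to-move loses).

value(OO/.X/XX/../.., O) = -1

p1 O@[OO/.X/XX/../..]: (1,0)[OO/OX/XX/../..]-1* (3,0)[OO/.X/XX/O./..]-1 (3,1)[OO/.X/XX/.O/..]-1 (4,0)[OO/.X/XX/../O.]-1 (4,1)[OO/.X/XX/../.O]-1
p2 X@[OO/OX/XX/../..]: (3,0)[OO/OX/XX/X./..]+1* (3,1)[OO/OX/XX/.X/..]+1 (4,0)[OO/OX/XX/../X.]+1 (4,1)[OO/OX/XX/../.X]+0
p3 O@[OO/OX/XX/X./..]: (3,1)[OO/OX/XX/XO/..]-1* (4,0)[OO/OX/XX/X./O.]-1 (4,1)[OO/OX/XX/X./.O]-1
p4 X@[OO/OX/XX/XO/..]: (4,0)[OO/OX/XX/XO/X.]+1* (4,1)[OO/OX/XX/XO/.X]+0
p5 O@[OO/OX/XX/XO/X.] terminal -1; root [OO/.X/XX/../..] d5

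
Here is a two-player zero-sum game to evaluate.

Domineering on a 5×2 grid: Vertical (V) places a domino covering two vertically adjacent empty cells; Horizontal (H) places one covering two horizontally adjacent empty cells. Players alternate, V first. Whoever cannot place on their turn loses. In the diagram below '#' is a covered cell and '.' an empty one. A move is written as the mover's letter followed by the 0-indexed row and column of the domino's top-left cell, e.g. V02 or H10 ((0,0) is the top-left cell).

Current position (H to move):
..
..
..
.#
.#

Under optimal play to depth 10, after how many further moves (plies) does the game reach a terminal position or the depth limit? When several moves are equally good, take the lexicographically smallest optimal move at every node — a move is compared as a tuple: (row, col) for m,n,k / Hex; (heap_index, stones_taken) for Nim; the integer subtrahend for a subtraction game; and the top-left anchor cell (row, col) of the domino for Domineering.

PV length from [../../../.#/.#]: 3 plies

ply 1, H at ../../../.#/.# | H00=-1→##/../../.#/.#; H10=+1→../##/../.#/.#*; H20=-1→../../##/.#/.#
ply 2, V at ../##/../.#/.# | V20=-1→../##/#./##/.#*; V30=-1→../##/../##/##
ply 3, H at ../##/#./##/.# | H00=+1→##/##/#./##/.#*
ply 4: ##/##/#./##/.# is terminal -1 (V); from ../../../.#/.# depth 10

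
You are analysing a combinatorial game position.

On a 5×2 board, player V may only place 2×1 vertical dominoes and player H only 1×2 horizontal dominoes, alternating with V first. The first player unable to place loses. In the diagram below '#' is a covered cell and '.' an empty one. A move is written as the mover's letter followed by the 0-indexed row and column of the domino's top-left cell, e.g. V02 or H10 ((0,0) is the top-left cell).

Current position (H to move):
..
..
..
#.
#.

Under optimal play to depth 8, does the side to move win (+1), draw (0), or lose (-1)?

value(../../../#./#., H) = +1

ply 1, H at ../../../#./#. | H00=-1→##/../../#./#.; H10=+1→../##/../#./#.*; H20=-1→../../##/#./#.
ply 2, V at ../##/../#./#. | V21=-1→../##/.#/##/#.*; V31=-1→../##/../##/##
ply 3, H at ../##/.#/##/#. | H00=+1→##/##/.#/##/#.*
ply 4: ##/##/.#/##/#. is terminal -1 (V); from ../../../#./#. depth 8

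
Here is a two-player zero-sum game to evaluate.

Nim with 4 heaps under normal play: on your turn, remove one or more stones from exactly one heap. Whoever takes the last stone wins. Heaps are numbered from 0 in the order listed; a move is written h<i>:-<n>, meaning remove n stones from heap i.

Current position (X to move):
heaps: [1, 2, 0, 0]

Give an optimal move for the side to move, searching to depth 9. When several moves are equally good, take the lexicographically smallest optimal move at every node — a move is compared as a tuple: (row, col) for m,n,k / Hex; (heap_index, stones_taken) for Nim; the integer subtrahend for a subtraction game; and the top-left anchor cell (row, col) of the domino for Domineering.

X's best at [(1,2,0,0)]: h1:-1

p1 X@[(1,2,0,0)]: h0:-1[(0,2,0,0)]-1 h1:-1[(1,1,0,0)]+1* h1:-2[(1,0,0,0)]-1
p2 O@[(1,1,0,0)]: h0:-1[(0,1,0,0)]-1* h1:-1[(1,0,0,0)]-1
p3 X@[(0,1,0,0)]: h1:-1[(0,0,0,0)]+1*
p4 O@[(0,0,0,0)] terminal -1; root [(1,2,0,0)] d9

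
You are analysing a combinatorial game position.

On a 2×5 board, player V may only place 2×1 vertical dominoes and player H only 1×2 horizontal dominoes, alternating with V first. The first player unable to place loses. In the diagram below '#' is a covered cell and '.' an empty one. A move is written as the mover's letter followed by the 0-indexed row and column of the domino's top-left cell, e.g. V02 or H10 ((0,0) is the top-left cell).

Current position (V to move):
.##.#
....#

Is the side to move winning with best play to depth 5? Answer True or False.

p1 V@[.##.#/....#]: V00[###.#/#...#]-1* V03[.####/...##]-1
p2 H@[###.#/#...#]: H11[###.#/###.#]-1 H12[###.#/#.###]+1*
p3 V@[###.#/#.###] terminal -1; root [.##.#/....#] d5

V winning at [.##.#/....#]: False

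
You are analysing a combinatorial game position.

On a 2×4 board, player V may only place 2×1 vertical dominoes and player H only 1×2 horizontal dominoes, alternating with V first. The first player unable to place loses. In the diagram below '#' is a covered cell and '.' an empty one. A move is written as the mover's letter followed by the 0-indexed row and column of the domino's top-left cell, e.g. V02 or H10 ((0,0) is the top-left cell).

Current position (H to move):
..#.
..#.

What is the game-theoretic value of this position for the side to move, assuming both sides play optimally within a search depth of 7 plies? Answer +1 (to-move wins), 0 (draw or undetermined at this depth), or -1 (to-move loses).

p1 H@[..#./..#.]: H00[###./..#.]+1* H10[..#./###.]+1
p2 V@[###./..#.]: V03[####/..##]-1*
p3 H@[####/..##]: H10[####/####]+1*
p4 V@[####/####] terminal -1; root [..#./..#.] d7

value(..#./..#., H) = +1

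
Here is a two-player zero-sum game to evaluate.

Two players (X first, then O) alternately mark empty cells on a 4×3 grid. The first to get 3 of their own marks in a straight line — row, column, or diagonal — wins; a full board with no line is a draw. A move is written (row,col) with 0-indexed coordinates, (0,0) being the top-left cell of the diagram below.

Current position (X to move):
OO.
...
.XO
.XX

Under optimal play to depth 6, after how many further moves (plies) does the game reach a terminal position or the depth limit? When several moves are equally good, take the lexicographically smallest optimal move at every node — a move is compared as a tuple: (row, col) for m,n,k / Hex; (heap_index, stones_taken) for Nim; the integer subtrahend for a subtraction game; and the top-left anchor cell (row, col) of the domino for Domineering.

PV length from [OO./.../.XO/.XX]: 1 ply

[OO./.../.XO/.XX] X move#1: (0,2):-1/OOX/.../.XO/.XX, (1,0):+1/OO./X../.XO/.XX*, (1,1):+1/OO./.X./.XO/.XX, (1,2):-1/OO./..X/.XO/.XX, (2,0):-1/OO./.../XXO/.XX, (3,0):+1/OO./.../.XO/XXX
[OO./X../.XO/.XX] end (terminal -1, O#2); searched OO./.../.XO/.XX to 6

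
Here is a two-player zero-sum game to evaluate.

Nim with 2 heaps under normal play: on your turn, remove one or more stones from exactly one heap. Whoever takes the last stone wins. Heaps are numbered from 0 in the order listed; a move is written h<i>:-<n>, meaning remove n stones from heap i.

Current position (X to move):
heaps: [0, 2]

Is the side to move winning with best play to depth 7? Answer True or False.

p1 X@[(0,2)]: h1:-1[(0,1)]-1 h1:-2[(0,0)]+1*
p2 O@[(0,0)] terminal -1; root [(0,2)] d7

X winning at [(0,2)]: True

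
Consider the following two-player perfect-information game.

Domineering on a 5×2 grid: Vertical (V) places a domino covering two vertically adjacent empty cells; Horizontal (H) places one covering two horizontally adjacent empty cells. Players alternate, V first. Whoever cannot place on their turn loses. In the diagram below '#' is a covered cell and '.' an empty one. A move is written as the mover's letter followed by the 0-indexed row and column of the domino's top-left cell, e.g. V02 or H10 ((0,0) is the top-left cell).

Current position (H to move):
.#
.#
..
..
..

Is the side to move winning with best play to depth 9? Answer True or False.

H winning at [.#/.#/../../..]: True

[.#/.#/../../..] H move#1: H20:-1/.#/.#/##/../.., H30:+1/.#/.#/../##/..*, H40:-1/.#/.#/../../##
[.#/.#/../##/..] V move#2: V00:-1/##/##/../##/..*, V10:-1/.#/##/#./##/..
[##/##/../##/..] H move#3: H20:+1/##/##/##/##/..*, H40:+1/##/##/../##/##
[##/##/##/##/..] end (terminal -1, V#4); searched .#/.#/../../.. to 9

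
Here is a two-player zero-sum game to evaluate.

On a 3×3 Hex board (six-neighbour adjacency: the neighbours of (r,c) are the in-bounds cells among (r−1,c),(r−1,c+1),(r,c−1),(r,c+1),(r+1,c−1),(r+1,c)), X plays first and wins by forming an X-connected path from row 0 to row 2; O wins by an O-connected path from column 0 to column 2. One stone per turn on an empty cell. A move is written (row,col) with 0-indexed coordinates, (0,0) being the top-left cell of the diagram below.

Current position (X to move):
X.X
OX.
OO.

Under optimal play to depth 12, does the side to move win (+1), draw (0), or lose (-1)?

value(X.X/OX./OO., X) = -1

[X.X/OX./OO.] X move#1: (0,1):-1/XXX/OX./OO.*, (1,2):-1/X.X/OXX/OO., (2,2):-1/X.X/OX./OOX
[XXX/OX./OO.] O move#2: (1,2):+1/XXX/OXO/OO.*, (2,2):+1/XXX/OX./OOO
[XXX/OXO/OO.] end (terminal -1, X#3); searched X.X/OX./OO. to 12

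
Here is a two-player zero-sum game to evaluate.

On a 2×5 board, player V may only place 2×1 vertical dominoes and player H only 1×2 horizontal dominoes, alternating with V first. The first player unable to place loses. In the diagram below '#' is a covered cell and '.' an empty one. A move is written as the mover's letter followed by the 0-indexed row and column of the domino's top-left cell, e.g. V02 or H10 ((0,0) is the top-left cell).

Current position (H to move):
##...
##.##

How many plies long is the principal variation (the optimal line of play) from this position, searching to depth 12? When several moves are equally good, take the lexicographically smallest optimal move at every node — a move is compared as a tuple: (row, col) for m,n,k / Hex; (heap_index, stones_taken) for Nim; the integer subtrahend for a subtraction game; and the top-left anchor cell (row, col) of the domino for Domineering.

[##.../##.##] H move#1: H02:+1/####./##.##*, H03:-1/##.##/##.##
[####./##.##] end (terminal -1, V#2); searched ##.../##.## to 12

PV length from [##.../##.##]: 1 ply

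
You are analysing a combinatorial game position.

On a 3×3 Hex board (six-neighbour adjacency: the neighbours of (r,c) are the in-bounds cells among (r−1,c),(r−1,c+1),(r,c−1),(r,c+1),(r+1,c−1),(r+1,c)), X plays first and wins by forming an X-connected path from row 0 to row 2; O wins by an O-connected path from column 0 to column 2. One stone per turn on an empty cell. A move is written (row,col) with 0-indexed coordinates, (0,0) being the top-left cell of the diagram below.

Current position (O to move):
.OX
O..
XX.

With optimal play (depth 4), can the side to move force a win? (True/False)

O winning at [.OX/O../XX.]: False

ply 1, O at .OX/O../XX. | (0,0)=-1→OOX/O../XX.*; (1,1)=-1→.OX/OO./XX.; (1,2)=-1→.OX/O.O/XX.; (2,2)=-1→.OX/O../XXO
ply 2, X at OOX/O../XX. | (1,1)=+1→OOX/OX./XX.*; (1,2)=+1→OOX/O.X/XX.; (2,2)=+1→OOX/O../XXX
ply 3: OOX/OX./XX. is terminal -1 (O); from .OX/O../XX. depth 4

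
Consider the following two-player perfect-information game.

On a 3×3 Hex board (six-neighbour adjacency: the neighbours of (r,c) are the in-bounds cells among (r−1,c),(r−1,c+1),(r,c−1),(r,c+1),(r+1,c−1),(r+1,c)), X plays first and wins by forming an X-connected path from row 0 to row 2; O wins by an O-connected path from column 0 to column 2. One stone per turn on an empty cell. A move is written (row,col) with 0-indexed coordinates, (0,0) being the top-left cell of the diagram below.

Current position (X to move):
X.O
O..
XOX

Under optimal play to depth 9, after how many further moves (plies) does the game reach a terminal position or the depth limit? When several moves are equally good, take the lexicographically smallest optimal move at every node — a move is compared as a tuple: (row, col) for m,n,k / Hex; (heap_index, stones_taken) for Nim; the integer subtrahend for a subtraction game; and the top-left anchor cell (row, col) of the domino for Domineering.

ply 1, X at X.O/O../XOX | (0,1)=-1→XXO/O../XOX*; (1,1)=-1→X.O/OX./XOX; (1,2)=-1→X.O/O.X/XOX
ply 2, O at XXO/O../XOX | (1,1)=+1→XXO/OO./XOX*; (1,2)=-1→XXO/O.O/XOX
ply 3: XXO/OO./XOX is terminal -1 (X); from X.O/O../XOX depth 9

PV length from [X.O/O../XOX]: 2 plies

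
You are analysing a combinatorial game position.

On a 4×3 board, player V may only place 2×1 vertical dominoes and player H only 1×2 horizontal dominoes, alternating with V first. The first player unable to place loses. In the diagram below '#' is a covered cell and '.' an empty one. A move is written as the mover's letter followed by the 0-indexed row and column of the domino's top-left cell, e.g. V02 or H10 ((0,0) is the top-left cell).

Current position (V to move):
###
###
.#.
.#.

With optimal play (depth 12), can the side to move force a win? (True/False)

V winning at [###/###/.#./.#.]: True

[###/###/.#./.#.] V move#1: V20:+1/###/###/##./##.*, V22:+1/###/###/.##/.##
[###/###/##./##.] end (terminal -1, H#2); searched ###/###/.#./.#. to 12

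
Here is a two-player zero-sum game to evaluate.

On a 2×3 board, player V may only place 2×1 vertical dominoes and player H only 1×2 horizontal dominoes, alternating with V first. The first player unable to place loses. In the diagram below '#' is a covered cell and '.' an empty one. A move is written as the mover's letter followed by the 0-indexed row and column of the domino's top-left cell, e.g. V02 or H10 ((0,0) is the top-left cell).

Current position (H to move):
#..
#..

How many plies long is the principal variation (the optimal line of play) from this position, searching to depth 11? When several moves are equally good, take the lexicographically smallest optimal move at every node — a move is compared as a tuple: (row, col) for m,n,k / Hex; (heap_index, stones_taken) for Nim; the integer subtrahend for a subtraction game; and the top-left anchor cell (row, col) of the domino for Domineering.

[#../#..] H move#1: H01:+1/###/#..*, H11:+1/#../###
[###/#..] end (terminal -1, V#2); searched #../#.. to 11

PV length from [#../#..]: 1 ply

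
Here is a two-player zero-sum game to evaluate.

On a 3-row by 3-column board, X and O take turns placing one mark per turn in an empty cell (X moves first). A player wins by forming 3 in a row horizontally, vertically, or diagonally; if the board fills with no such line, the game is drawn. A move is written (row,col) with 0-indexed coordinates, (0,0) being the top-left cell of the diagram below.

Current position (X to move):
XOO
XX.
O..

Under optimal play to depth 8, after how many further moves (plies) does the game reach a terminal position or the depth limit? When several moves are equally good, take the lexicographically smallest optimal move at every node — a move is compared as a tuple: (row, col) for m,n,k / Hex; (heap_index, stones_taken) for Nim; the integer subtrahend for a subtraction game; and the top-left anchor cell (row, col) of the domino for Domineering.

[XOO/XX./O..] X move#1: (1,2):+1/XOO/XXX/O..*, (2,1):+1/XOO/XX./OX., (2,2):+1/XOO/XX./O.X
[XOO/XXX/O..] end (terminal -1, O#2); searched XOO/XX./O.. to 8

PV length from [XOO/XX./O..]: 1 ply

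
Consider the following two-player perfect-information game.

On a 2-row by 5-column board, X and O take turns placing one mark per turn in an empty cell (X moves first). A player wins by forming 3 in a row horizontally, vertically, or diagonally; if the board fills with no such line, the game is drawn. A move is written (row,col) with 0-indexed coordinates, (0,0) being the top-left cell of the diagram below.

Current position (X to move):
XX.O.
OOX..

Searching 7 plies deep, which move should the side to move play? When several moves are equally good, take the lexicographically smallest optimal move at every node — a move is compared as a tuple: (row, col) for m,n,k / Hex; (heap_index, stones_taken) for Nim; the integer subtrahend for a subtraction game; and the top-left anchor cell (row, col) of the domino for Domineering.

X's best at [XX.O./OOX..]: (0,2)

[XX.O./OOX..] X move#1: (0,2):+1/XXXO./OOX..*, (0,4):+0/XX.OX/OOX.., (1,3):+1/XX.O./OOXX., (1,4):+1/XX.O./OOX.X
[XXXO./OOX..] end (terminal -1, O#2); searched XX.O./OOX.. to 7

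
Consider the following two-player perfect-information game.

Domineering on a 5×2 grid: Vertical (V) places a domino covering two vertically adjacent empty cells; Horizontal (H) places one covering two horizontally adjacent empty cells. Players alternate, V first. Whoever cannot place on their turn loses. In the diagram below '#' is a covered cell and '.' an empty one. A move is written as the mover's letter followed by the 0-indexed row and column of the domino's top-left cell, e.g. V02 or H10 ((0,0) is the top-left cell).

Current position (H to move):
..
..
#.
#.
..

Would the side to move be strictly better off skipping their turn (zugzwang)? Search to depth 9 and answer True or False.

zugzwang(../../#./#./.., H) = False

ply 1, H at ../../#./#./.. | H00=+1→##/../#./#./..*; H10=+1→../##/#./#./..; H40=-1→../../#./#./##
ply 2, V at ##/../#./#./.. | V11=-1→##/.#/##/#./..*; V21=-1→##/../##/##/..; V31=-1→##/../#./##/.#
ply 3, H at ##/.#/##/#./.. | H40=+1→##/.#/##/#./##*
ply 4: ##/.#/##/#./## is terminal -1 (V); from ../../#./#./.. depth 9
pass branch (V moves first from the same position):
  | ply 1, V at ../../#./#./.. | V00=+1→#./#./#./#./..*; V01=+1→.#/.#/#./#./..; V11=+1→../.#/##/#./..; V21=-1→../../##/##/..; V31=-1→../../#./##/.#
  | ply 2, H at #./#./#./#./.. | H40=-1→#./#./#./#./##*
  | ply 3, V at #./#./#./#./## | V01=+1→##/##/#./#./##*; V11=+1→#./##/##/#./##; V21=+1→#./#./##/##/##
  | ply 4: ##/##/#./#./## is terminal -1 (H); from ../../#./#./.. depth 9
H moving scores +1; H passing scores -1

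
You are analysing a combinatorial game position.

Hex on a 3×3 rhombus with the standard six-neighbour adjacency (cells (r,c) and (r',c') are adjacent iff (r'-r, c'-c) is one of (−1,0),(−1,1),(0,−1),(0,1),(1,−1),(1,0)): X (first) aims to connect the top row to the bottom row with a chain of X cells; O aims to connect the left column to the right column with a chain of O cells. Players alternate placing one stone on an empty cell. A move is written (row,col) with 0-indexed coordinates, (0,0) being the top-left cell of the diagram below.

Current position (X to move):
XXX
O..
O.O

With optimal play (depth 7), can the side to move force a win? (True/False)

p1 X@[XXX/O../O.O]: (1,1)[XXX/OX./O.O]-1 (1,2)[XXX/O.X/O.O]-1 (2,1)[XXX/O../OXO]+1*
p2 O@[XXX/O../OXO]: (1,1)[XXX/OO./OXO]-1* (1,2)[XXX/O.O/OXO]-1
p3 X@[XXX/OO./OXO]: (1,2)[XXX/OOX/OXO]+1*
p4 O@[XXX/OOX/OXO] terminal -1; root [XXX/O../O.O] d7

X winning at [XXX/O../O.O]: True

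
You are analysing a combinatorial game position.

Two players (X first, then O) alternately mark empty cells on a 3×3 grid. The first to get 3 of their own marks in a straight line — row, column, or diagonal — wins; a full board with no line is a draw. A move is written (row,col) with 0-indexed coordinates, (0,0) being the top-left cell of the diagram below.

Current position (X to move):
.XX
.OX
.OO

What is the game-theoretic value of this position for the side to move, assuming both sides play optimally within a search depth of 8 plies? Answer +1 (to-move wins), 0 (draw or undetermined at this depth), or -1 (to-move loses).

[.XX/.OX/.OO] X move#1: (0,0):+1/XXX/.OX/.OO*, (1,0):-1/.XX/XOX/.OO, (2,0):-1/.XX/.OX/XOO
[XXX/.OX/.OO] end (terminal -1, O#2); searched .XX/.OX/.OO to 8

value(.XX/.OX/.OO, X) = +1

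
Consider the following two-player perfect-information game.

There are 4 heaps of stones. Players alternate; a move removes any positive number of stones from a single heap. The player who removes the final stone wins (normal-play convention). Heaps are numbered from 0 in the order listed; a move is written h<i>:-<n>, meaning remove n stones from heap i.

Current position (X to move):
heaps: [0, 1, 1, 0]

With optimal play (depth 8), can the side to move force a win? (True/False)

X winning at [(0,1,1,0)]: False

[(0,1,1,0)] X move#1: h1:-1:-1/(0,0,1,0)*, h2:-1:-1/(0,1,0,0)
[(0,0,1,0)] O move#2: h2:-1:+1/(0,0,0,0)*
[(0,0,0,0)] end (terminal -1, X#3); searched (0,1,1,0) to 8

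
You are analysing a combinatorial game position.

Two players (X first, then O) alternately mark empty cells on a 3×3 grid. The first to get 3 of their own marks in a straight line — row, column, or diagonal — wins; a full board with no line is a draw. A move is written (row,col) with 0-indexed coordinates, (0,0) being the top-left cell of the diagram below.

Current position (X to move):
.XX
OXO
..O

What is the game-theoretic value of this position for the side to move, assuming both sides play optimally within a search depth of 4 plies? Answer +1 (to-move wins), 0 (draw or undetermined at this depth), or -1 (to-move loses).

p1 X@[.XX/OXO/..O]: (0,0)[XXX/OXO/..O]+1* (2,0)[.XX/OXO/X.O]+1 (2,1)[.XX/OXO/.XO]+1
p2 O@[XXX/OXO/..O] terminal -1; root [.XX/OXO/..O] d4

value(.XX/OXO/..O, X) = +1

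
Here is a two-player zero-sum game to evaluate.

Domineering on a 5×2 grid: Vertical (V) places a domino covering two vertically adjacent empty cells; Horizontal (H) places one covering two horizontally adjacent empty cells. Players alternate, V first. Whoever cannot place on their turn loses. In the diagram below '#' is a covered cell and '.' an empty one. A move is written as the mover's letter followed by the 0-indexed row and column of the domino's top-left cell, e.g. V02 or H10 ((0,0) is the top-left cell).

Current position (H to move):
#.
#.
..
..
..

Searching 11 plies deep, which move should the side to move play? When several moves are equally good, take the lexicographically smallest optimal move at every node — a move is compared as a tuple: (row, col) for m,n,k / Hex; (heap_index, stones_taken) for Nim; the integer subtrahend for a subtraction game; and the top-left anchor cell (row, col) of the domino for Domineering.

ply 1, H at #./#./../../.. | H20=-1→#./#./##/../..; H30=+1→#./#./../##/..*; H40=-1→#./#./../../##
ply 2, V at #./#./../##/.. | V01=-1→##/##/../##/..*; V11=-1→#./##/.#/##/..
ply 3, H at ##/##/../##/.. | H20=+1→##/##/##/##/..*; H40=+1→##/##/../##/##
ply 4: ##/##/##/##/.. is terminal -1 (V); from #./#./../../.. depth 11

H's best at [#./#./../../..]: H30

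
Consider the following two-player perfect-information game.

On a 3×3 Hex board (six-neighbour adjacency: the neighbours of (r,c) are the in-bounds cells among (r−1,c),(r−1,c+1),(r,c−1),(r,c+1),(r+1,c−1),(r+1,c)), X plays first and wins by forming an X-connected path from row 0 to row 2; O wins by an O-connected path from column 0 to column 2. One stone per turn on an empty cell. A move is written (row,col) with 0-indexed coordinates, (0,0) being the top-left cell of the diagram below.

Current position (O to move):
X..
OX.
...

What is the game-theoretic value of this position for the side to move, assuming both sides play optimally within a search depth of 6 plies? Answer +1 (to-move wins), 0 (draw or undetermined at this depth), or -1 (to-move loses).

value(X../OX./..., O) = -1

[X../OX./...] O move#1: (0,1):-1/XO./OX./...*, (0,2):-1/X.O/OX./..., (1,2):-1/X../OXO/..., (2,0):-1/X../OX./O.., (2,1):-1/X../OX./.O., (2,2):-1/X../OX./..O
[XO./OX./...] X move#2: (0,2):+1/XOX/OX./...*, (1,2):-1/XO./OXX/..., (2,0):-1/XO./OX./X.., (2,1):-1/XO./OX./.X., (2,2):-1/XO./OX./..X
[XOX/OX./...] O move#3: (1,2):-1/XOX/OXO/...*, (2,0):-1/XOX/OX./O.., (2,1):-1/XOX/OX./.O., (2,2):-1/XOX/OX./..O
[XOX/OXO/...] X move#4: (2,0):+1/XOX/OXO/X..*, (2,1):+1/XOX/OXO/.X., (2,2):+1/XOX/OXO/..X
[XOX/OXO/X..] end (terminal -1, O#5); searched X../OX./... to 6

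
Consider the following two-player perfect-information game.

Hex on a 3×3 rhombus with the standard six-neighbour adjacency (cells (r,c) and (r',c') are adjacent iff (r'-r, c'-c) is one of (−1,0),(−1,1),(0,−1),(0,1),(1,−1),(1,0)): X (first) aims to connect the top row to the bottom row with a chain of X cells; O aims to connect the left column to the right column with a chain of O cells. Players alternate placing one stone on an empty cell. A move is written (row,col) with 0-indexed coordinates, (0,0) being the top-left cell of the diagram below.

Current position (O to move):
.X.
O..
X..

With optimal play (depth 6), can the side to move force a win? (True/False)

O winning at [.X./O../X..]: True

p1 O@[.X./O../X..]: (0,0)[OX./O../X..]-1 (0,2)[.XO/O../X..]-1 (1,1)[.X./OO./X..]+1* (1,2)[.X./O.O/X..]-1 (2,1)[.X./O../XO.]-1 (2,2)[.X./O../X.O]-1
p2 X@[.X./OO./X..]: (0,0)[XX./OO./X..]-1* (0,2)[.XX/OO./X..]-1 (1,2)[.X./OOX/X..]-1 (2,1)[.X./OO./XX.]-1 (2,2)[.X./OO./X.X]-1
p3 O@[XX./OO./X..]: (0,2)[XXO/OO./X..]+1* (1,2)[XX./OOO/X..]+1 (2,1)[XX./OO./XO.]+1 (2,2)[XX./OO./X.O]+1
p4 X@[XXO/OO./X..] terminal -1; root [.X./O../X..] d6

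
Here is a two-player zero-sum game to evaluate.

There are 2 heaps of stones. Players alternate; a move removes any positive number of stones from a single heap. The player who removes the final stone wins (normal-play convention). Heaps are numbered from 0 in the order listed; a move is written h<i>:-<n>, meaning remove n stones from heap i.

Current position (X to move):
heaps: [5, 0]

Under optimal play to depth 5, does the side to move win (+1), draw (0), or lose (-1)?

p1 X@[(5,0)]: h0:-1[(4,0)]-1 h0:-2[(3,0)]-1 h0:-3[(2,0)]-1 h0:-4[(1,0)]-1 h0:-5[(0,0)]+1*
p2 O@[(0,0)] terminal -1; root [(5,0)] d5

value((5,0), X) = +1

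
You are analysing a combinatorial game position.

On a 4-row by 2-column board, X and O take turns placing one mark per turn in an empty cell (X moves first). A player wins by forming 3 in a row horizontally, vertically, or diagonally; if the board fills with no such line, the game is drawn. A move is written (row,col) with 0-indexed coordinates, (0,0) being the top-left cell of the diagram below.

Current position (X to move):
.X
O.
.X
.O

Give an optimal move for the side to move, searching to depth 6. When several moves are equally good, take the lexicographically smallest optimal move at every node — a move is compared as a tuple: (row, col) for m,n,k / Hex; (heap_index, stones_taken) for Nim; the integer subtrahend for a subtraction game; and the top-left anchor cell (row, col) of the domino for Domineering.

p1 X@[.X/O./.X/.O]: (0,0)[XX/O./.X/.O]+0 (1,1)[.X/OX/.X/.O]+1* (2,0)[.X/O./XX/.O]+0 (3,0)[.X/O./.X/XO]+0
p2 O@[.X/OX/.X/.O] terminal -1; root [.X/O./.X/.O] d6

X's best at [.X/O./.X/.O]: (1,1)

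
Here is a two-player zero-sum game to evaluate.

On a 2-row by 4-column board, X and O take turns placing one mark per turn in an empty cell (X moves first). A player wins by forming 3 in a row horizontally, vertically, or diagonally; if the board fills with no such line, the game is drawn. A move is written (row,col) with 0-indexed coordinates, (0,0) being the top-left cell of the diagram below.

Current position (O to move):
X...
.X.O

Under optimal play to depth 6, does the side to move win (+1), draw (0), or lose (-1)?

[X.../.X.O] O move#1: (0,1):+0/XO../.X.O*, (0,2):+0/X.O./.X.O, (0,3):+0/X..O/.X.O, (1,0):+0/X.../OX.O, (1,2):+0/X.../.XOO
[XO../.X.O] X move#2: (0,2):+0/XOX./.X.O*, (0,3):+0/XO.X/.X.O, (1,0):+0/XO../XX.O, (1,2):+0/XO../.XXO
[XOX./.X.O] O move#3: (0,3):+0/XOXO/.X.O*, (1,0):+0/XOX./OX.O, (1,2):+0/XOX./.XOO
[XOXO/.X.O] X move#4: (1,0):+0/XOXO/XX.O*, (1,2):+0/XOXO/.XXO
[XOXO/XX.O] O move#5: (1,2):+0/XOXO/XXOO*
[XOXO/XXOO] end (terminal +0, X#6); searched X.../.X.O to 6

value(X.../.X.O, O) = 0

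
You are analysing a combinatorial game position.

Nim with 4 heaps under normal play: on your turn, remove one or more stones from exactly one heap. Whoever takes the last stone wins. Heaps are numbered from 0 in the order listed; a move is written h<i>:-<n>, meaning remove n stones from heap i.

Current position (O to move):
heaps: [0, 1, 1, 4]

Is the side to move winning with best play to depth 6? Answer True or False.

O winning at [(0,1,1,4)]: True

[(0,1,1,4)] O move#1: h1:-1:-1/(0,0,1,4), h2:-1:-1/(0,1,0,4), h3:-1:-1/(0,1,1,3), h3:-2:-1/(0,1,1,2), h3:-3:-1/(0,1,1,1), h3:-4:+1/(0,1,1,0)*
[(0,1,1,0)] X move#2: h1:-1:-1/(0,0,1,0)*, h2:-1:-1/(0,1,0,0)
[(0,0,1,0)] O move#3: h2:-1:+1/(0,0,0,0)*
[(0,0,0,0)] end (terminal -1, X#4); searched (0,1,1,4) to 6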